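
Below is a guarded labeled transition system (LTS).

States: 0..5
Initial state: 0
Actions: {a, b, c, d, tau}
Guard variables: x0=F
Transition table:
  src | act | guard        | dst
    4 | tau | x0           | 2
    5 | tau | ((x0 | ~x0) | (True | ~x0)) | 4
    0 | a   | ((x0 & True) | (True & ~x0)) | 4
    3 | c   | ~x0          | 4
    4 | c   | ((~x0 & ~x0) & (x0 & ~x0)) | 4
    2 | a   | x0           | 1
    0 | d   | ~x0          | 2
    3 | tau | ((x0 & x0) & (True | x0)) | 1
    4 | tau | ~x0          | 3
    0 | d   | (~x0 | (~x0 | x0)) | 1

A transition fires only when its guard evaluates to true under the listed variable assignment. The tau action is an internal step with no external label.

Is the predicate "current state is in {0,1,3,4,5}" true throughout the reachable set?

Allowed set {0,1,3,4,5}
Reach set: {0,1,2,3,4}
  0: ok
  1: ok
  2: ✗ unsafe
  3: ok
  4: ok
counterexample path to 2: d

Answer: INVARIANT VIOLATED at state 2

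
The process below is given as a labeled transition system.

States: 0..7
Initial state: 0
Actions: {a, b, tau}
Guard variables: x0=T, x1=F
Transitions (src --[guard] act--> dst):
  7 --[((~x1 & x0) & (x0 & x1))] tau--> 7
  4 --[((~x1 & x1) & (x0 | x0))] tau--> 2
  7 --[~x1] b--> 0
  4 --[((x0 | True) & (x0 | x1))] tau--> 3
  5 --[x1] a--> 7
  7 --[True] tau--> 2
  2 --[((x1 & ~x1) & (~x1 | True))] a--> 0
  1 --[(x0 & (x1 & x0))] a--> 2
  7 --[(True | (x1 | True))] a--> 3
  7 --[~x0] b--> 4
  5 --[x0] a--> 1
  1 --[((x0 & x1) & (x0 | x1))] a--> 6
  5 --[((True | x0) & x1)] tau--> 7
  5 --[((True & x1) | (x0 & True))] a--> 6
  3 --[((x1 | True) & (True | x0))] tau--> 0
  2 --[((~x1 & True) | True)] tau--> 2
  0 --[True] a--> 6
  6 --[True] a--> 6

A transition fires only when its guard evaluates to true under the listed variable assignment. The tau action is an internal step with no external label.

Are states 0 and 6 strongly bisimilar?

Bisimulation quotient by refinement:
  P[0] = {{0,1,2,3,4,5,6,7}}
  P[1] = {{0,5,6},{1},{2,3,4},{7}}
  P[2] = {{0,6},{1},{2,4},{3},{5},{7}}
  P[3] = {{0,6},{1},{2},{3},{4},{5},{7}}
7 equivalence class(es) (converged in 4)
0∈{0,6}, 6∈{0,6}

Answer: BISIMILAR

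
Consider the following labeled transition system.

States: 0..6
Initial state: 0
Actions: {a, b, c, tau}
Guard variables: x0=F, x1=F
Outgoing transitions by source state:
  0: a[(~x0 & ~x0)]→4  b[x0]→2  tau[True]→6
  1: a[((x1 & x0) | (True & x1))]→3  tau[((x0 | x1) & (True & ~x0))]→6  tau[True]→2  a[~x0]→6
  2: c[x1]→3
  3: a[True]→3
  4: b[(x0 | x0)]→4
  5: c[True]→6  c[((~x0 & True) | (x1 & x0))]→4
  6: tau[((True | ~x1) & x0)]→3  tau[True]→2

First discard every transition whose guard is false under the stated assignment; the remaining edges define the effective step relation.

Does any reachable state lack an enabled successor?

Reach set: {0,2,4,6}
  0: a→4  tau→6  [2 exit(s)]
  2: ∅  [no exit]
  4: ∅  [no exit]
  6: tau→2  [1 exit(s)]
Path to 2: tau·tau

Answer: DEADLOCK at state 2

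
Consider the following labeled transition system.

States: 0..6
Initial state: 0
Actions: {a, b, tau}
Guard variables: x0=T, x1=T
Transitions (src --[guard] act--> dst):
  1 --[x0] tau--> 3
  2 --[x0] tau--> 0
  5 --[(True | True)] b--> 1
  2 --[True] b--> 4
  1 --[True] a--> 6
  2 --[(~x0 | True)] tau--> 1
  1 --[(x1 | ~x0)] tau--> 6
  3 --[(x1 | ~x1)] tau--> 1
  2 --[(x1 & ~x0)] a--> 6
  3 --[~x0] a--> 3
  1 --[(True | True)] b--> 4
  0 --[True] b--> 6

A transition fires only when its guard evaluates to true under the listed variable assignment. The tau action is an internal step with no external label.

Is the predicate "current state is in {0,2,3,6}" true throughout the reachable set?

Safe = {0,2,3,6}
Reachable = {0,6}
  0: safe
  6: safe

Answer: INVARIANT HOLDS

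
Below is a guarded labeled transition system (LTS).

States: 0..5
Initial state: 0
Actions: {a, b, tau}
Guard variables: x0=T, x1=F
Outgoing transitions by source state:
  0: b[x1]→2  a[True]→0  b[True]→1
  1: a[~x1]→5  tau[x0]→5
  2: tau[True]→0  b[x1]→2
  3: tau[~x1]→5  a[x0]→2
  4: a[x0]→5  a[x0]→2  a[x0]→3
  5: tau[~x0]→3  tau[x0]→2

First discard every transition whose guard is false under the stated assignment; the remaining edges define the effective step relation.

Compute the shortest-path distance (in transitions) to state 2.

BFS to 2:
  L0 = {0}
  L1 = {1}
  L2 = {5}
  L3 = {2}
2 enters at depth 3; path b·a·tau

Answer: 3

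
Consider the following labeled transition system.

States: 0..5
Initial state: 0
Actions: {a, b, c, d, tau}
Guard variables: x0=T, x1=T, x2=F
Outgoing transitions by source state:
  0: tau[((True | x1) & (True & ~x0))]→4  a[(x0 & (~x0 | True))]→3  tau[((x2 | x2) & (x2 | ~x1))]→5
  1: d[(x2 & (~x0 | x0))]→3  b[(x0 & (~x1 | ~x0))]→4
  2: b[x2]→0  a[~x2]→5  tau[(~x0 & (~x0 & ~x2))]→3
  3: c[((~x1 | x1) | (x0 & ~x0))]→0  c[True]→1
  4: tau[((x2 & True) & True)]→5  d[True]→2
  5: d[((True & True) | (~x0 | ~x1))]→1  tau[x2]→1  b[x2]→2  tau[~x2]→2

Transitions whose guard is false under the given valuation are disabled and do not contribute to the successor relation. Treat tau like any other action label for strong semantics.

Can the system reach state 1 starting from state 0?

Answer: REACHABLE

Analysis:
7 transition(s) survive guard evaluation.
Layer 0: {0}
Layer 1: {3}  cumulative {0,3}
Layer 2: {1}  cumulative {0,1,3}
Reachable = {0,1,3}
Path to 1: a·c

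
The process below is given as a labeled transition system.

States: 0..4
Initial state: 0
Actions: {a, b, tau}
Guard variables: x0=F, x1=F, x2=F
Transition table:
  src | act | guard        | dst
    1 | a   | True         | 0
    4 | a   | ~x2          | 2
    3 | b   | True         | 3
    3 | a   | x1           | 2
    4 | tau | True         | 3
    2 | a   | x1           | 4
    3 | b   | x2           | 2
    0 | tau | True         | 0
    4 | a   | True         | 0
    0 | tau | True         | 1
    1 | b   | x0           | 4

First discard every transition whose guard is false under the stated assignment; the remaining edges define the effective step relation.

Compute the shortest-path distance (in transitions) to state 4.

Breadth-first toward 4:
  depth 0: {0}
  depth 1: {1}
4 never appears.

Answer: UNREACHABLE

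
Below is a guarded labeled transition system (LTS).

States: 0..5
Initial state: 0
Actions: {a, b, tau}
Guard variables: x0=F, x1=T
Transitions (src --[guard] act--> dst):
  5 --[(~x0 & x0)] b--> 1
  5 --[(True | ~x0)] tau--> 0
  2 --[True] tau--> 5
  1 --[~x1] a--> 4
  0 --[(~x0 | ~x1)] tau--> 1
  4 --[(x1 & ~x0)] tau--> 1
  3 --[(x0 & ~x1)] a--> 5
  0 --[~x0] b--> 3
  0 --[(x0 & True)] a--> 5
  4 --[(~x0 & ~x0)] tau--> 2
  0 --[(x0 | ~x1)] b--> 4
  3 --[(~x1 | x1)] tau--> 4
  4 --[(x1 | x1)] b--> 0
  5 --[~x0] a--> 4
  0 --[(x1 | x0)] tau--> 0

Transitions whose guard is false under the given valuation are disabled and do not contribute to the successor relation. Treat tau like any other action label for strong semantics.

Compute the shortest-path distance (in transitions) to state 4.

Layered search for 4:
  depth 0: {0}
  depth 1: {1,3}
  depth 2: {4}
first hit 4 at d=2 via b·tau

Answer: 2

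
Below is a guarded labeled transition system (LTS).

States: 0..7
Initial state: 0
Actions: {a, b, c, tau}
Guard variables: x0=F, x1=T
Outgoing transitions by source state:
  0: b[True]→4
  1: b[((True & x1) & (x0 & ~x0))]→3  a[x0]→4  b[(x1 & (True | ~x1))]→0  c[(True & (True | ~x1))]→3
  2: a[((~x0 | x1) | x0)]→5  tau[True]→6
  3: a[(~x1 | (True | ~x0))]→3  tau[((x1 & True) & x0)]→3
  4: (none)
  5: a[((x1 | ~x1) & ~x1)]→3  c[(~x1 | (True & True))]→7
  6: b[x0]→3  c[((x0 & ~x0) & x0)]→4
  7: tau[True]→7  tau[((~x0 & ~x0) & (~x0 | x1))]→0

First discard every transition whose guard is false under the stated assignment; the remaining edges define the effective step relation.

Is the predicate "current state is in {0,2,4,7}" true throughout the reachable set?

Safe = {0,2,4,7}
Reach set: {0,4}
  0: ✓
  4: ✓

Answer: INVARIANT HOLDS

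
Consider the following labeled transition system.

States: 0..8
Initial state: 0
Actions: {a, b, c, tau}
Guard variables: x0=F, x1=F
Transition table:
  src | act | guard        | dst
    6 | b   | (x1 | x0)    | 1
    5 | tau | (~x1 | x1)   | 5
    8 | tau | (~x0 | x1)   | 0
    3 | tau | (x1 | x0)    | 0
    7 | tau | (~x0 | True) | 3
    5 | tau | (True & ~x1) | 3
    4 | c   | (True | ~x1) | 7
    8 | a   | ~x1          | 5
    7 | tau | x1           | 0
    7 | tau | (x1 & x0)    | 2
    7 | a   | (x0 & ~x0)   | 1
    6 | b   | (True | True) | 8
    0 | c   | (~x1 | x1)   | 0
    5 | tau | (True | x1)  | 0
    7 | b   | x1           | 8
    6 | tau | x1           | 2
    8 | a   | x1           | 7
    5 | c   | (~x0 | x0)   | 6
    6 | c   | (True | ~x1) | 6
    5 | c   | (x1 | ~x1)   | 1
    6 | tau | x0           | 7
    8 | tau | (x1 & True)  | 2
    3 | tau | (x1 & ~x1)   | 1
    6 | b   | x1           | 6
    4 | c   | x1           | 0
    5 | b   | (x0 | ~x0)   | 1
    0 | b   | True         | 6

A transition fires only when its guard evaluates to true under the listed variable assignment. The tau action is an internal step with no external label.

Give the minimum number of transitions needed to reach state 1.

Breadth-first toward 1:
  depth 0: {0}
  depth 1: {6}
  depth 2: {8}
  depth 3: {5}
  depth 4: {1,3}
1 enters at depth 4; path b·b·a·b

Answer: 4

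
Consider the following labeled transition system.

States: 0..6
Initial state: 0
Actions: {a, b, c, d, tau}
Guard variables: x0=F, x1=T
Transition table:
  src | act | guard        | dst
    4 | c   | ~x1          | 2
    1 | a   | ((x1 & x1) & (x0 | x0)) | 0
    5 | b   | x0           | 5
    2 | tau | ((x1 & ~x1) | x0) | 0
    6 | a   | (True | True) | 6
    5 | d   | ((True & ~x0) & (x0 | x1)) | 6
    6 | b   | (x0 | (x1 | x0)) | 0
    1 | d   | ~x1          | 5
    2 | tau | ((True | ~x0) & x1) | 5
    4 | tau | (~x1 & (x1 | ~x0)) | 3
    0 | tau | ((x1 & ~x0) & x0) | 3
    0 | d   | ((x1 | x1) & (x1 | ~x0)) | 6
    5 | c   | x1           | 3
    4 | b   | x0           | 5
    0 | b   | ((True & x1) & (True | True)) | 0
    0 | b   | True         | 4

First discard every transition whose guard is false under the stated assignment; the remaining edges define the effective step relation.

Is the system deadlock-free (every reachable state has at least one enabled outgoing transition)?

R = {0,4,6}
  0: b→0  b→4  d→6  [deg 3]
  4: ∅  [deadlock]
  6: a→6  b→0  [deg 2]
Path to 4: b

Answer: DEADLOCK at state 4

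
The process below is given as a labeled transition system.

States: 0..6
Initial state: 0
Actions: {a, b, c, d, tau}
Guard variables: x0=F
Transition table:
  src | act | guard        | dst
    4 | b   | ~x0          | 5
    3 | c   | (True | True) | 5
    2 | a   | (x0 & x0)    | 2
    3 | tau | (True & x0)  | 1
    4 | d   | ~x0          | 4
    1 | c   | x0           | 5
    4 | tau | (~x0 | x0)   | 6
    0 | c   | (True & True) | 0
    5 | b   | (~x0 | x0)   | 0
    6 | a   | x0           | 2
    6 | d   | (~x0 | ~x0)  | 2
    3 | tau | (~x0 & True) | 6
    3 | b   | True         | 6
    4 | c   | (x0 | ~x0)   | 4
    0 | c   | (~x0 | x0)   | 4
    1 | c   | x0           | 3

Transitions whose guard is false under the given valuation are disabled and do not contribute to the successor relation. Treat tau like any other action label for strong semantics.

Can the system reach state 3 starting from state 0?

Answer: UNREACHABLE

Trace:
Guard filter leaves 11 enabled edge(s).
depth 0: {0}
depth 1: {4}  now seen {0,4}
depth 2: {5,6}  now seen {0,4,5,6}
depth 3: {2}  now seen {0,2,4,5,6}
Reachable = {0,2,4,5,6}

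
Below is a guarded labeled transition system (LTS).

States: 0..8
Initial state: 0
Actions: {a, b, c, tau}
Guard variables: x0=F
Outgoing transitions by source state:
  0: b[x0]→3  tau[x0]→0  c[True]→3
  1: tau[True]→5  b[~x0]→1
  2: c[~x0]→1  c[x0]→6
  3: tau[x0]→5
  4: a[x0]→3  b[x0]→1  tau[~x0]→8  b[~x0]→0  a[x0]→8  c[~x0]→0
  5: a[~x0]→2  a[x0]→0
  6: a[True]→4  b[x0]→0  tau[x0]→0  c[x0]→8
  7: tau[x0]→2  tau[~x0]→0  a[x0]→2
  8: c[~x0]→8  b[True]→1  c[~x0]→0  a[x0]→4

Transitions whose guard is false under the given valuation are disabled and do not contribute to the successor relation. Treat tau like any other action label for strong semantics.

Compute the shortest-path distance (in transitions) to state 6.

Answer: UNREACHABLE

Trace:
Layered search for 6:
  L0 = {0}
  L1 = {3}
6 never appears.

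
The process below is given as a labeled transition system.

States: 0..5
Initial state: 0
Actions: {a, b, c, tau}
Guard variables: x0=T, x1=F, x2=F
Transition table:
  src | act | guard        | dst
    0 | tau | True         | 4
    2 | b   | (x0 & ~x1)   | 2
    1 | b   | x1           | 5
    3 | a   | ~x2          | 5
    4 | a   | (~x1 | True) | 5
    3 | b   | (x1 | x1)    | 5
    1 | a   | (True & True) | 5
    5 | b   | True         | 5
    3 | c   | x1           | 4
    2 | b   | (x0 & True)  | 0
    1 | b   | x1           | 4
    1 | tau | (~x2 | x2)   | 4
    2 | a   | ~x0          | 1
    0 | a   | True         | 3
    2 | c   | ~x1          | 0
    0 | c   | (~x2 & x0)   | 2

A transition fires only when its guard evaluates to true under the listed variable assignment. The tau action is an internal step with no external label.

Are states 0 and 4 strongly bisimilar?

Refine partition for ~:
  P[0] = {{0,1,2,3,4,5}}
  P[1] = {{0},{1},{2},{3,4},{5}}
5 equivalence class(es) (converged in 2)
class of 0: {0}; class of 4: {3,4}

Answer: NOT BISIMILAR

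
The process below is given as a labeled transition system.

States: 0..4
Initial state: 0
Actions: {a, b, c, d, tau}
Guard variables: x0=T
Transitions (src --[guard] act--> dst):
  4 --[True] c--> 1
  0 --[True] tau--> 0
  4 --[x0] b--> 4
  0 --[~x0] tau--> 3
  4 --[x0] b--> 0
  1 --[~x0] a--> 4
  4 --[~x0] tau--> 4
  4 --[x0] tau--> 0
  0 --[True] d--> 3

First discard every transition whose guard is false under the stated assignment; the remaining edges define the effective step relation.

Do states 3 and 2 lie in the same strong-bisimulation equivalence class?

Bisimulation quotient by refinement:
  π0 = {{0,1,2,3,4}}
  π1 = {{0},{1,2,3},{4}}
Fixed point at round 2; 3 class(es).
[3]={1,2,3}  [2]={1,2,3}

Answer: BISIMILAR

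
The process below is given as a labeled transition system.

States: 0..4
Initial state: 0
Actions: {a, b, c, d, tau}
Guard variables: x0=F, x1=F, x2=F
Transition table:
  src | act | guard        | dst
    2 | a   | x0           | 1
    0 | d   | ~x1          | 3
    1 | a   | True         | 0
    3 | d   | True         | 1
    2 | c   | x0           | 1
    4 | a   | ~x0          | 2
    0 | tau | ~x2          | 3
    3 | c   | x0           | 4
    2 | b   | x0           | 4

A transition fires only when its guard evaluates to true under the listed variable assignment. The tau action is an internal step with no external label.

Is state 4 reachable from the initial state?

After dropping false guards: 5 live edges.
Layer 0: {0}
Layer 1: {3}  cumulative {0,3}
Layer 2: {1}  cumulative {0,1,3}
Reach set: {0,1,3}

Answer: UNREACHABLE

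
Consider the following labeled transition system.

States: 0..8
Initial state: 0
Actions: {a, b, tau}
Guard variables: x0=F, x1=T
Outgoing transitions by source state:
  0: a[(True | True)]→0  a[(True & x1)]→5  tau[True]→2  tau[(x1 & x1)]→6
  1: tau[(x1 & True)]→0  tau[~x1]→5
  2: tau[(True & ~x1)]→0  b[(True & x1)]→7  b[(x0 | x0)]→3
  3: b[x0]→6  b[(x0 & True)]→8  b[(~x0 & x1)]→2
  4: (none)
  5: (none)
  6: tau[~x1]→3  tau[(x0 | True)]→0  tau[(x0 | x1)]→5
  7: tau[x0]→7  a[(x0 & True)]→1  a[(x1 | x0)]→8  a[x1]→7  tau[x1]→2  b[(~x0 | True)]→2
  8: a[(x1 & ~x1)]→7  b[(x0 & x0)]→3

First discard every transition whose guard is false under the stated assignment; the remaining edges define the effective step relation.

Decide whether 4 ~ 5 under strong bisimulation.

Answer: BISIMILAR

Working:
Compute ~ classes (split until stable):
  round 0: {{0,1,2,3,4,5,6,7,8}}
  round 1: {{0},{1,6},{2,3},{4,5,8},{7}}
  round 2: {{0},{1},{2},{3},{4,5,8},{6},{7}}
Fixed point at round 3; 7 class(es).
class of 4: {4,5,8}; class of 5: {4,5,8}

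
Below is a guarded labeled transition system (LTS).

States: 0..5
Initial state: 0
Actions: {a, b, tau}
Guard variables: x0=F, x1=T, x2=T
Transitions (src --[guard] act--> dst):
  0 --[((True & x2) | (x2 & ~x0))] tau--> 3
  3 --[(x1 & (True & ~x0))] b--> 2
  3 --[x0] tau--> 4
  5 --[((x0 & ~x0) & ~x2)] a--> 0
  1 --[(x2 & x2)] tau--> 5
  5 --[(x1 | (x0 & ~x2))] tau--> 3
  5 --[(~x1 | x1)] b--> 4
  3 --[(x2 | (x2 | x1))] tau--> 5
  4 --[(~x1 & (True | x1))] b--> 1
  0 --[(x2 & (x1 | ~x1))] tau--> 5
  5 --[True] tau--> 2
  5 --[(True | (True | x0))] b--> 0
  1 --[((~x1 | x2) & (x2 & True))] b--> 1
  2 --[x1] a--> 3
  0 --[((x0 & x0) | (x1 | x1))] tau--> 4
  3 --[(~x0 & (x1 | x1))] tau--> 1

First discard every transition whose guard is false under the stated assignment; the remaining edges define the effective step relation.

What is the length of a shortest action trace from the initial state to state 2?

BFS to 2:
  depth 0: {0}
  depth 1: {3,4,5}
  depth 2: {1,2}
depth(2)=2, e.g. tau·b

Answer: 2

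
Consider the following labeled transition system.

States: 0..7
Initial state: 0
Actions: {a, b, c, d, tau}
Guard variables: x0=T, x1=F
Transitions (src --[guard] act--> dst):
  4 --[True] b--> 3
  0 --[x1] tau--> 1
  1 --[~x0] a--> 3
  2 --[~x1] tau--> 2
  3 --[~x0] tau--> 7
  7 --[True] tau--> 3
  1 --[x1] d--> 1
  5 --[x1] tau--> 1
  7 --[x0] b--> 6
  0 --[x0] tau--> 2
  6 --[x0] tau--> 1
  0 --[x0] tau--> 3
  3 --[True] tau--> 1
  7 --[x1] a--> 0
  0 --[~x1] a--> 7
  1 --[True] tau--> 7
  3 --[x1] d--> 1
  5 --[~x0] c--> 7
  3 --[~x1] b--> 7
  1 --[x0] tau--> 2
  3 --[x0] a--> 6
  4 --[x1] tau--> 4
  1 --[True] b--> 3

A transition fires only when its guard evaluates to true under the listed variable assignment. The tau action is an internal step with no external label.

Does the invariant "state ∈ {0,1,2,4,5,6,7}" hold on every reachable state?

Answer: INVARIANT VIOLATED at state 3

Analysis:
Allowed set {0,1,2,4,5,6,7}
Reachable = {0,1,2,3,6,7}
  0: safe
  1: safe
  2: safe
  3: outside
  6: safe
  7: safe
witness against invariant: tau → 3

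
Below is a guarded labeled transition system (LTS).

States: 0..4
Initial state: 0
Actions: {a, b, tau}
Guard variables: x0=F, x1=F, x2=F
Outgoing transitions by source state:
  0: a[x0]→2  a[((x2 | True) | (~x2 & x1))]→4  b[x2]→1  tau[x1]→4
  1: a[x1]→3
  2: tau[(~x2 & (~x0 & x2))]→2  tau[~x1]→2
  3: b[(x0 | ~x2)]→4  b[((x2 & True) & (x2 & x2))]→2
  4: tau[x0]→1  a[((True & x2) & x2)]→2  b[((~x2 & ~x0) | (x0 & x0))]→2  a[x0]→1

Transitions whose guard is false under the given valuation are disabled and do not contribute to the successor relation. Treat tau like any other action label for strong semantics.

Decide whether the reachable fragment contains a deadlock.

Answer: DEADLOCK-FREE

Working:
Reach set: {0,2,4}
  0: a→4  [1 exit(s)]
  2: tau→2  [1 exit(s)]
  4: b→2  [1 exit(s)]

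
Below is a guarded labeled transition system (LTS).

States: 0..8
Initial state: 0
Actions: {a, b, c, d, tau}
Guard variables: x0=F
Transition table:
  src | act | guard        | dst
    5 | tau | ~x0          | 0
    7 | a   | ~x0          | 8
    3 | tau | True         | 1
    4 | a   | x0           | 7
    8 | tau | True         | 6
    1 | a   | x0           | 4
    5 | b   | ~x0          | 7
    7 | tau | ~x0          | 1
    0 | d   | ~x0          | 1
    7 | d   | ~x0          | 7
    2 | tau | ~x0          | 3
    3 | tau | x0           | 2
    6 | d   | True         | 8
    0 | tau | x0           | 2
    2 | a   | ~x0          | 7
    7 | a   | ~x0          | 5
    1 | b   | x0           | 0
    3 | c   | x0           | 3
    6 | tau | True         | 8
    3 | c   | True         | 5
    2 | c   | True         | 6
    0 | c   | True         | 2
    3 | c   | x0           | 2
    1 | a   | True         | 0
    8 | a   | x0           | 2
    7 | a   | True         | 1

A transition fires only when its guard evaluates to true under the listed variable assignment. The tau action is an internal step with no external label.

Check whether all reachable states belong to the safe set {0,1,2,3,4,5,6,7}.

Safe = {0,1,2,3,4,5,6,7}
Reach set: {0,1,2,3,5,6,7,8}
  0: safe
  1: safe
  2: safe
  3: safe
  5: safe
  6: safe
  7: safe
  8: outside
counterexample path to 8: c·a·a

Answer: INVARIANT VIOLATED at state 8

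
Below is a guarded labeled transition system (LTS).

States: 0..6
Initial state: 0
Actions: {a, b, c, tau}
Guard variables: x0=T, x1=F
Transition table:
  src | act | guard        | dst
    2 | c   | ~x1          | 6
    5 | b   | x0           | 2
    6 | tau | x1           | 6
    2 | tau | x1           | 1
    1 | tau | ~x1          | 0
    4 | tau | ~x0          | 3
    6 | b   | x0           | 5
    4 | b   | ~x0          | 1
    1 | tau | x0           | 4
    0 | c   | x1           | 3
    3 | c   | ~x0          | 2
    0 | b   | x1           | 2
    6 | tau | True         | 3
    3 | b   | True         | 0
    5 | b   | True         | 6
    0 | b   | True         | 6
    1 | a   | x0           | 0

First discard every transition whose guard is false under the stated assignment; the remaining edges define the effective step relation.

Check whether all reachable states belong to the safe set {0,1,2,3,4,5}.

Safe = {0,1,2,3,4,5}
R = {0,2,3,5,6}
  0: ok
  2: ok
  3: ok
  5: ok
  6: outside
witness against invariant: b → 6

Answer: INVARIANT VIOLATED at state 6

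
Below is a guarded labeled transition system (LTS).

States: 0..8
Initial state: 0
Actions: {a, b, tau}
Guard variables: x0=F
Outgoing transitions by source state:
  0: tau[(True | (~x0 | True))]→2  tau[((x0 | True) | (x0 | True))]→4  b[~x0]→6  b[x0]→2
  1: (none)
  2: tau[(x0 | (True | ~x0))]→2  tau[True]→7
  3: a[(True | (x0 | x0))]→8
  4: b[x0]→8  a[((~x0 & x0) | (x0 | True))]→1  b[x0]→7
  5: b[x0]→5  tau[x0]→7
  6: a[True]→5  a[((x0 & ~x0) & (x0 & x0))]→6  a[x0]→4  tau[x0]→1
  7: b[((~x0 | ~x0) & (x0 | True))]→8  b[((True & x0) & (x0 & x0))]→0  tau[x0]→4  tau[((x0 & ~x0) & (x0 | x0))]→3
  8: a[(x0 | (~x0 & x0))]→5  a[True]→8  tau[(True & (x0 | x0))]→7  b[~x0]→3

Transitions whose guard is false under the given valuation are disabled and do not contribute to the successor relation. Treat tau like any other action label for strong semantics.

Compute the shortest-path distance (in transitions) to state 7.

Breadth-first toward 7:
  L0 = {0}
  L1 = {2,4,6}
  L2 = {1,5,7}
7 enters at depth 2; path tau·tau

Answer: 2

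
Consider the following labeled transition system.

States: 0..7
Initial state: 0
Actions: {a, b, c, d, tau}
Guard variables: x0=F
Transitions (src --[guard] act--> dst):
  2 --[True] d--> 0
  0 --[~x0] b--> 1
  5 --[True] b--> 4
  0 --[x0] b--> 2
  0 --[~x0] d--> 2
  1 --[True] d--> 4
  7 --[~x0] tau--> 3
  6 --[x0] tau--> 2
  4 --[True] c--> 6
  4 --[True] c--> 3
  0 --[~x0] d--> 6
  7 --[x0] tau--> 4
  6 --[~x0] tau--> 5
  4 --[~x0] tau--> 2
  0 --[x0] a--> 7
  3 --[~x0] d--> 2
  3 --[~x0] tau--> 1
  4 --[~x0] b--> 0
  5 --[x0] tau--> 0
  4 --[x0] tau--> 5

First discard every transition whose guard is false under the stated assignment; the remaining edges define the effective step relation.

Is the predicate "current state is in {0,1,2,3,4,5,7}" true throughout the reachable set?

Answer: INVARIANT VIOLATED at state 6

Analysis:
Inv-set: {0,1,2,3,4,5,7}
R = {0,1,2,3,4,5,6}
  0: safe
  1: safe
  2: safe
  3: safe
  4: safe
  5: safe
  6: VIOLATES
witness against invariant: d → 6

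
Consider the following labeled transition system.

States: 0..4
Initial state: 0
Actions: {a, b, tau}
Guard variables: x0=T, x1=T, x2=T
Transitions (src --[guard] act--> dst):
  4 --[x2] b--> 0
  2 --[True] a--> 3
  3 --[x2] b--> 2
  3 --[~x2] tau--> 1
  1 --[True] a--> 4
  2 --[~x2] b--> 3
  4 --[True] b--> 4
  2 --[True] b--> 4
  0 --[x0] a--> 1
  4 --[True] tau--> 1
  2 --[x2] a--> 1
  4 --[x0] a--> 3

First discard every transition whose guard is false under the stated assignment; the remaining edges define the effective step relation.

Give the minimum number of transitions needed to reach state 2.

Answer: 4

Analysis:
Layered search for 2:
  L0 = {0}
  L1 = {1}
  L2 = {4}
  L3 = {3}
  L4 = {2}
first hit 2 at d=4 via a·a·a·b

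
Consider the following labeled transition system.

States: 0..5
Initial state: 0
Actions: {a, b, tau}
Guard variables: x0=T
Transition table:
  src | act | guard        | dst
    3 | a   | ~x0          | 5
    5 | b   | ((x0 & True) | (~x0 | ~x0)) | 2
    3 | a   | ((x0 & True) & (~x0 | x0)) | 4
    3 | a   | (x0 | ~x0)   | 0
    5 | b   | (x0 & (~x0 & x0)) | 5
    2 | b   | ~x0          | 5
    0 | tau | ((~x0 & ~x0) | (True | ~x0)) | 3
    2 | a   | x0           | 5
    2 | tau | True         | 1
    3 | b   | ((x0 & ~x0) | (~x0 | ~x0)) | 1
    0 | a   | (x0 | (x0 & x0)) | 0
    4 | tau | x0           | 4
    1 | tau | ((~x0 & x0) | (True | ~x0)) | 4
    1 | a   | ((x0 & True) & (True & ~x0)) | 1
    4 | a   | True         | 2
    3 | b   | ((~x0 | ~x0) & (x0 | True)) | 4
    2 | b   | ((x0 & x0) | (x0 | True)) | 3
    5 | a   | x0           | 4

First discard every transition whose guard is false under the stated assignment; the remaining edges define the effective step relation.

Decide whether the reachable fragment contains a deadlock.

Reach set: {0,1,2,3,4,5}
  0: a→0  tau→3  [2 out]
  1: tau→4  [1 out]
  2: a→5  b→3  tau→1  [3 out]
  3: a→0  a→4  [2 out]
  4: a→2  tau→4  [2 out]
  5: a→4  b→2  [2 out]

Answer: DEADLOCK-FREE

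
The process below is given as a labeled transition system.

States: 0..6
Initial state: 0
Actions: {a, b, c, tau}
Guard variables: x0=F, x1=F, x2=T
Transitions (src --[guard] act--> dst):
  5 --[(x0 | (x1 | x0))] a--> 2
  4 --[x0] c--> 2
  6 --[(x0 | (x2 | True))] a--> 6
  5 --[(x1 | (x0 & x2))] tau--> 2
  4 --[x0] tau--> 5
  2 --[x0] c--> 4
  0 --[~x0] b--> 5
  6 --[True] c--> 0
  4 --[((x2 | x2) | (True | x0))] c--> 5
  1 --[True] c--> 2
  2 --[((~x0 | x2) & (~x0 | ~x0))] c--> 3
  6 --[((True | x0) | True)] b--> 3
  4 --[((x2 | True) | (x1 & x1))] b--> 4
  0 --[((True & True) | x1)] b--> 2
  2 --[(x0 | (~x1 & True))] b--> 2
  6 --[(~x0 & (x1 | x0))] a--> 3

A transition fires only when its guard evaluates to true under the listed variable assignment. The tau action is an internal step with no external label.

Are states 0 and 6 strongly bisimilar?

Compute ~ classes (split until stable):
  π0 = {{0,1,2,3,4,5,6}}
  π1 = {{0},{1},{2,4},{3,5},{6}}
Fixed point at round 2; 5 class(es).
class of 0: {0}; class of 6: {6}

Answer: NOT BISIMILAR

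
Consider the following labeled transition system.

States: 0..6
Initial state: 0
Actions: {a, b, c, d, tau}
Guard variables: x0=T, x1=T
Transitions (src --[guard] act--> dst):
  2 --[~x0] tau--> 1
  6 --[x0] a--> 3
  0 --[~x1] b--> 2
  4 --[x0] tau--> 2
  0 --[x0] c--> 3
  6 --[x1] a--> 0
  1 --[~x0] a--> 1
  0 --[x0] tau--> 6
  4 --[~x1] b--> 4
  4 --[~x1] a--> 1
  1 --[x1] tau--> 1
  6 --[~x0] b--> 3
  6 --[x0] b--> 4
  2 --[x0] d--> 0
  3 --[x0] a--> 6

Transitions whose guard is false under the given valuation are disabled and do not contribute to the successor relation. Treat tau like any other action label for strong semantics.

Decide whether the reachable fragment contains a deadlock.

Answer: DEADLOCK-FREE

Working:
Reach set: {0,2,3,4,6}
  0: c→3  tau→6  [deg 2]
  2: d→0  [deg 1]
  3: a→6  [deg 1]
  4: tau→2  [deg 1]
  6: a→0  a→3  b→4  [deg 3]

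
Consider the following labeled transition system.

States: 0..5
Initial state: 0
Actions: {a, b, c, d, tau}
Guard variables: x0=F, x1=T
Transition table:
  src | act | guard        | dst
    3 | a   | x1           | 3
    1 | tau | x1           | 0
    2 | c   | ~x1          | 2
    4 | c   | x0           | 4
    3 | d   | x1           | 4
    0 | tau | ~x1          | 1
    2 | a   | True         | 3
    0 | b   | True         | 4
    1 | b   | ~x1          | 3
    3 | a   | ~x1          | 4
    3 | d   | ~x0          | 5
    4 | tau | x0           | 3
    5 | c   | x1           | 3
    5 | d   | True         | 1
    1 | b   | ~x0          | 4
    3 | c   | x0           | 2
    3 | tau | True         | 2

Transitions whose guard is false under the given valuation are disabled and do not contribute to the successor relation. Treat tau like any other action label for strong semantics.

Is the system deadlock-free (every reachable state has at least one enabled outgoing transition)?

R = {0,4}
  0: b→4  [1 out]
  4: ∅  [STUCK]
trace reaching 4: b

Answer: DEADLOCK at state 4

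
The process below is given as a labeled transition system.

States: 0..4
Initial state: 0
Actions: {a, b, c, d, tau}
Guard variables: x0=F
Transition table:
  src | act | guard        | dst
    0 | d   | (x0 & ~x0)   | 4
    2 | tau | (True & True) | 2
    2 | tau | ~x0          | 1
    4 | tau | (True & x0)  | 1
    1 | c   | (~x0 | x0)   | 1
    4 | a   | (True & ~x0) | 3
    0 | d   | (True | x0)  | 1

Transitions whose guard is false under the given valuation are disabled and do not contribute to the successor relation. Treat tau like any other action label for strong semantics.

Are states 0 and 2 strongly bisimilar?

Answer: NOT BISIMILAR

Trace:
Bisimulation quotient by refinement:
  round 0: {{0,1,2,3,4}}
  round 1: {{0},{1},{2},{3},{4}}
Fixed point at round 2; 5 class(es).
class of 0: {0}; class of 2: {2}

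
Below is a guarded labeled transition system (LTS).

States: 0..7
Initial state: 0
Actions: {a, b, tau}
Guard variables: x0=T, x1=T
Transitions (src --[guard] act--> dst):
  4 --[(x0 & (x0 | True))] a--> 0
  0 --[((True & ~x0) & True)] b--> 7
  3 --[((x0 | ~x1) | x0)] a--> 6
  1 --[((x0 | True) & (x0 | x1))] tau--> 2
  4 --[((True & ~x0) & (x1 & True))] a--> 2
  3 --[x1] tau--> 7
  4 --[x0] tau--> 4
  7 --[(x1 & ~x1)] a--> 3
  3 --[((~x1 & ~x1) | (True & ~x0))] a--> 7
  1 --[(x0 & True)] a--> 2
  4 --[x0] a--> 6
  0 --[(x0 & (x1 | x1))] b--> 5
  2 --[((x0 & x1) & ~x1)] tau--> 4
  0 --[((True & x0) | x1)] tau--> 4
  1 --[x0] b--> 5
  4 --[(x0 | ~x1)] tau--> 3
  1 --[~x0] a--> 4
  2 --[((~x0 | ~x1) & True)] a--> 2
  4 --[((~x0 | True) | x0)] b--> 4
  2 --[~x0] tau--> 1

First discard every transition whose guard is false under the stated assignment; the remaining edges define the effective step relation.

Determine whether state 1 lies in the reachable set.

Answer: UNREACHABLE

Trace:
12 transition(s) survive guard evaluation.
Layer 0: {0}
Layer 1: {4,5}  cumulative {0,4,5}
Layer 2: {3,6}  cumulative {0,3,4,5,6}
Layer 3: {7}  cumulative {0,3,4,5,6,7}
Reach set: {0,3,4,5,6,7}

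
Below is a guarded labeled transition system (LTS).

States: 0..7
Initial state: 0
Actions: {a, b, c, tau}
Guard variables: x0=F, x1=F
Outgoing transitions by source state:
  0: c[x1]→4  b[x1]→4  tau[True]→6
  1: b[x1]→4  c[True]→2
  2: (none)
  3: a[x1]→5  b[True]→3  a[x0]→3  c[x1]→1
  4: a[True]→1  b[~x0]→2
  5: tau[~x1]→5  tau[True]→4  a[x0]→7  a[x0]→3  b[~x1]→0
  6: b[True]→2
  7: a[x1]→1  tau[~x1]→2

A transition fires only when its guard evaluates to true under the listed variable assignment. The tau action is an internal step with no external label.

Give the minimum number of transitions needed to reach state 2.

Layered search for 2:
  depth 0: {0}
  depth 1: {6}
  depth 2: {2}
first hit 2 at d=2 via tau·b

Answer: 2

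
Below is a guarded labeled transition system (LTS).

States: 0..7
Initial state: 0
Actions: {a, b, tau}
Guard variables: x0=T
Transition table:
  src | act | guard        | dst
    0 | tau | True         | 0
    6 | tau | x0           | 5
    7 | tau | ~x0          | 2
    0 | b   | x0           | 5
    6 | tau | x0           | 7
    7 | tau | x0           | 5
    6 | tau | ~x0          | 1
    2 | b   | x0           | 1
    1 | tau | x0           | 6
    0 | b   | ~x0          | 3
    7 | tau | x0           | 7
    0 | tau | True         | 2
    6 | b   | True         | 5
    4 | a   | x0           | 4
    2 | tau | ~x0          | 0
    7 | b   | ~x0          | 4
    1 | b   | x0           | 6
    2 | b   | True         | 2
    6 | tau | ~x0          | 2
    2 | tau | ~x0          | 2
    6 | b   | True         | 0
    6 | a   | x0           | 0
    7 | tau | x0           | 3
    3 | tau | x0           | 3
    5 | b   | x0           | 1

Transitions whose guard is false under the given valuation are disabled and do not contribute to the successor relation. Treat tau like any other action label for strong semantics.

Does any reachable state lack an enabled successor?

Answer: DEADLOCK-FREE

Analysis:
R = {0,1,2,3,5,6,7}
  0: b→5  tau→0  tau→2  [3 out]
  1: b→6  tau→6  [2 out]
  2: b→1  b→2  [2 out]
  3: tau→3  [1 out]
  5: b→1  [1 out]
  6: a→0  b→0  b→5  tau→5  tau→7  [5 out]
  7: tau→3  tau→5  tau→7  [3 out]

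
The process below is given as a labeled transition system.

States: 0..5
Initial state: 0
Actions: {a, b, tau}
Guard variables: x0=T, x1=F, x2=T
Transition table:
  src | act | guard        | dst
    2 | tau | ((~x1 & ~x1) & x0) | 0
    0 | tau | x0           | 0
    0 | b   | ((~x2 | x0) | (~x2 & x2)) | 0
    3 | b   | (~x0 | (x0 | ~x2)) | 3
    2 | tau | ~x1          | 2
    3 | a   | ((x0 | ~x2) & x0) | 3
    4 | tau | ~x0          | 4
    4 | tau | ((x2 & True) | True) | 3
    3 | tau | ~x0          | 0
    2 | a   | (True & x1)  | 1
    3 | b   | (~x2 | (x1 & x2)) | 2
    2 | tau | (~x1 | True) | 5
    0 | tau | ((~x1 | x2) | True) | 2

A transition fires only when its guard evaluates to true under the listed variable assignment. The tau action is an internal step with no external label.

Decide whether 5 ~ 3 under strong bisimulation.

Answer: NOT BISIMILAR

Working:
Compute ~ classes (split until stable):
  round 0: {{0,1,2,3,4,5}}
  round 1: {{0},{1,5},{2,4},{3}}
  round 2: {{0},{1,5},{2},{3},{4}}
stable after 3 split(s): 5 block(s)
5∈{1,5}, 3∈{3}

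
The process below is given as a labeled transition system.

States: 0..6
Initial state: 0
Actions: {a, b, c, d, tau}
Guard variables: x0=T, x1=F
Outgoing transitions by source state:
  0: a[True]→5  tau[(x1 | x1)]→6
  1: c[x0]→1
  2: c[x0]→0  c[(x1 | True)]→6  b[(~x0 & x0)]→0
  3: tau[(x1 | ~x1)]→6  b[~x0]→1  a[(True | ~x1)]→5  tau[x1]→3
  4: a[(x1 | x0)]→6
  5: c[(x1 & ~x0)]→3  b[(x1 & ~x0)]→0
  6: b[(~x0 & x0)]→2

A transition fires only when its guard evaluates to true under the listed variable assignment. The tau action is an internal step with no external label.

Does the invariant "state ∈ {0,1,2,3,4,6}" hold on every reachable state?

Answer: INVARIANT VIOLATED at state 5

Analysis:
Safe = {0,1,2,3,4,6}
Reachable = {0,5}
  0: ok
  5: outside
counterexample path to 5: a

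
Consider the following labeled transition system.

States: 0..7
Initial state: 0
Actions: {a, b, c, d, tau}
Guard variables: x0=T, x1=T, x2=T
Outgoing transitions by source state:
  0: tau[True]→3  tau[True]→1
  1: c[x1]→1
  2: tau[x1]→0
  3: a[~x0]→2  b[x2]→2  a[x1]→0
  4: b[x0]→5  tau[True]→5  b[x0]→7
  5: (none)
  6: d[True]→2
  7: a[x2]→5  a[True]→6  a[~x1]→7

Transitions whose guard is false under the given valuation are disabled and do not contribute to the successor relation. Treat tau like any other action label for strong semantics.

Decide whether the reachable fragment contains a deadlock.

R = {0,1,2,3}
  0: tau→1  tau→3  [2 out]
  1: c→1  [1 out]
  2: tau→0  [1 out]
  3: a→0  b→2  [2 out]

Answer: DEADLOCK-FREE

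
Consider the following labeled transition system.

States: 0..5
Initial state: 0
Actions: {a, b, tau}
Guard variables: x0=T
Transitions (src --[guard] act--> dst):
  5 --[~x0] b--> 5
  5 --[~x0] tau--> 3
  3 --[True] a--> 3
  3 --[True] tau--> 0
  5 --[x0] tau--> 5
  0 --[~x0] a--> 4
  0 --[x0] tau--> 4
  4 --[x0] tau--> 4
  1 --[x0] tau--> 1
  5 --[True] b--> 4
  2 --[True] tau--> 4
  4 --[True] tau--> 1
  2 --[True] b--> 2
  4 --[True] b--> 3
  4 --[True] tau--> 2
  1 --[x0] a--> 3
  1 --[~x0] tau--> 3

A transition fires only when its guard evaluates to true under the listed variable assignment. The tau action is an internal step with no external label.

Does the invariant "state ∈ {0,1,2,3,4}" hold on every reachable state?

Answer: INVARIANT HOLDS

Analysis:
Safe = {0,1,2,3,4}
R = {0,1,2,3,4}
  0: ok
  1: ok
  2: ok
  3: ok
  4: ok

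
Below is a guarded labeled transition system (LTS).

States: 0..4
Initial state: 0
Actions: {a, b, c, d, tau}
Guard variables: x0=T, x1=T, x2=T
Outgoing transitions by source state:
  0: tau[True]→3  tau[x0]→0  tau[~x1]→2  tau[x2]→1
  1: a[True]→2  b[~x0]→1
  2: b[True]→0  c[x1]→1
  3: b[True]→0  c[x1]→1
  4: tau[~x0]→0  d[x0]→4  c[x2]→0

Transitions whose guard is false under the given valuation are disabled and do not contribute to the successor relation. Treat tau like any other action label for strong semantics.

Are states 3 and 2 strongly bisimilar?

Refine partition for ~:
  P[0] = {{0,1,2,3,4}}
  P[1] = {{0},{1},{2,3},{4}}
stable after 2 split(s): 4 block(s)
class of 3: {2,3}; class of 2: {2,3}

Answer: BISIMILAR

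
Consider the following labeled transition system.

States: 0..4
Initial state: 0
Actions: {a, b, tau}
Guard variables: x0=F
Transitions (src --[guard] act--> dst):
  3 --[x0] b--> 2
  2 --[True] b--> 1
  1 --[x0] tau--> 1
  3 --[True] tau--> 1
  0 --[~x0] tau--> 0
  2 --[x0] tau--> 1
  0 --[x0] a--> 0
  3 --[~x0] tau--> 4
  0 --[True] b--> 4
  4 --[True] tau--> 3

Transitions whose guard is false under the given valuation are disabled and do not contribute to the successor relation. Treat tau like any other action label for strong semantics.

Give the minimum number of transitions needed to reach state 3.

Layered search for 3:
  Layer 0: {0}
  Layer 1: {4}
  Layer 2: {3}
3 enters at depth 2; path b·tau

Answer: 2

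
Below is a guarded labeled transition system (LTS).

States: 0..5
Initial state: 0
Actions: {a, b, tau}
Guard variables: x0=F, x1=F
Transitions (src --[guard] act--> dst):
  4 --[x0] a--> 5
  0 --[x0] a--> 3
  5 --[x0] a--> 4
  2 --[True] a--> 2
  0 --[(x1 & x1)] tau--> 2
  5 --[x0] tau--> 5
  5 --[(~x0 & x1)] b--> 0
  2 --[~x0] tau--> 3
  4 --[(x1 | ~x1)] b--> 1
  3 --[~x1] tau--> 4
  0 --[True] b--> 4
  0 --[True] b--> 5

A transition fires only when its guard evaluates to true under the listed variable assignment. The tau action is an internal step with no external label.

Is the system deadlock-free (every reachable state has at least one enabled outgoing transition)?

R = {0,1,4,5}
  0: b→4  b→5  [deg 2]
  1: ∅  [deadlock]
  4: b→1  [deg 1]
  5: ∅  [deadlock]
Path to 1: b·b

Answer: DEADLOCK at state 1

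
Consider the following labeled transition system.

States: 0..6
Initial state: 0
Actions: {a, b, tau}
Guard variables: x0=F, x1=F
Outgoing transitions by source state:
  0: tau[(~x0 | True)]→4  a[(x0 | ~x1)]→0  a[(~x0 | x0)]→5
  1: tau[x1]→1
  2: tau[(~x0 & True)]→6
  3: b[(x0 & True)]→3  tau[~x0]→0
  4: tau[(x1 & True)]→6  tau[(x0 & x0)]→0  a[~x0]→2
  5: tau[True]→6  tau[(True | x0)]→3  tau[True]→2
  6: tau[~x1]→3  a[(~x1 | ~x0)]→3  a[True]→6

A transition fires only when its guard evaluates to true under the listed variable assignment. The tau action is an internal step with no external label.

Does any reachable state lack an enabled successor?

Reachable = {0,2,3,4,5,6}
  0: a→0  a→5  tau→4  [3 out]
  2: tau→6  [1 out]
  3: tau→0  [1 out]
  4: a→2  [1 out]
  5: tau→2  tau→3  tau→6  [3 out]
  6: a→3  a→6  tau→3  [3 out]

Answer: DEADLOCK-FREE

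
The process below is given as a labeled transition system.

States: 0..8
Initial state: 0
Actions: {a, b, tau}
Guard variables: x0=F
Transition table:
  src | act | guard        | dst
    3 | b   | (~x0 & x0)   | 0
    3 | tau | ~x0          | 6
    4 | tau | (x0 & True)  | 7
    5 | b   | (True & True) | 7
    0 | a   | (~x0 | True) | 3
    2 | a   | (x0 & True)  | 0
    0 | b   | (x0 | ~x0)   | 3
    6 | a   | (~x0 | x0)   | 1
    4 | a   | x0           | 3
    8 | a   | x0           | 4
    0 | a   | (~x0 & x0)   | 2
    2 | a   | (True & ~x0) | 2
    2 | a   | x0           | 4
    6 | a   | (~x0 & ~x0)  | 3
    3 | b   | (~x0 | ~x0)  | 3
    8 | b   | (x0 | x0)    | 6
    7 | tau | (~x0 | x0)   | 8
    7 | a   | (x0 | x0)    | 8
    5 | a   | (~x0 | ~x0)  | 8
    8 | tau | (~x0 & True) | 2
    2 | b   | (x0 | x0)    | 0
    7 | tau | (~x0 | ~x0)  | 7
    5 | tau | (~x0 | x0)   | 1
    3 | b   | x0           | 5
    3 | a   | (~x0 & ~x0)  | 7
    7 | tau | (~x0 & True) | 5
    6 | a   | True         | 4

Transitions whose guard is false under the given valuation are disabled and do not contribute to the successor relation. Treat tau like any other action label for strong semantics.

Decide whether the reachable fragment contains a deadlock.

R = {0,1,2,3,4,5,6,7,8}
  0: a→3  b→3  [2 out]
  1: ∅  [no exit]
  2: a→2  [1 out]
  3: a→7  b→3  tau→6  [3 out]
  4: ∅  [no exit]
  5: a→8  b→7  tau→1  [3 out]
  6: a→1  a→3  a→4  [3 out]
  7: tau→5  tau→7  tau→8  [3 out]
  8: tau→2  [1 out]
Path to 1: a·tau·a

Answer: DEADLOCK at state 1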